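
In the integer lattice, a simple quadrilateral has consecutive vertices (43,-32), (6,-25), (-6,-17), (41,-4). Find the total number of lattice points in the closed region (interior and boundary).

782

Using the shoelace formula, 2A = |[43·(-25) − 6·(-32)] + [6·(-17) − (-6)·(-25)] + [(-6)·(-4) − 41·(-17)] + [41·(-32) − 43·(-4)]| = 1554, so the area is 777.
Summing gcd(|Δx|,|Δy|) over the edges gives the boundary count: gcd(37,7) + gcd(12,8) + gcd(47,13) + gcd(2,28) = 1+4+1+2 = 8.
Pick's theorem gives I = A − B/2 + 1 = 777 − 8/2 + 1 = 774, so the closed region contains I + B = 774 + 8 = 782 lattice points.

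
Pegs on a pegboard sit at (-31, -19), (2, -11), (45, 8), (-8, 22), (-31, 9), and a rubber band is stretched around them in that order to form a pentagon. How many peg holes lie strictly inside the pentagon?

1696

By the shoelace formula, twice the signed area is |((-31)·(-11) − 2·(-19)) + (2·8 − 45·(-11)) + (45·22 − (-8)·8) + ((-8)·9 − (-31)·22) + ((-31)·(-19) − (-31)·9)| = 3422, so the area is 1711.
The number of boundary lattice points is Σ gcd(|Δx|,|Δy|) = gcd(33,8) + gcd(43,19) + gcd(53,14) + gcd(23,13) + gcd(0,28) = 1+1+1+1+28 = 32.
By Pick's theorem A = I + B/2 − 1, so I = 1711 − 32/2 + 1 = 1696.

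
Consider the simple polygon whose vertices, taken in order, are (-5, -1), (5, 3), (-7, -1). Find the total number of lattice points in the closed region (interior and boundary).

9

By the shoelace formula, twice the signed area is |((-5)·3 − 5·(-1)) + (5·(-1) − (-7)·3) + ((-7)·(-1) − (-5)·(-1))| = 8, so the area is 4.
The number of boundary lattice points is Σ gcd(|Δx|,|Δy|) = gcd(10,4) + gcd(12,4) + gcd(2,0) = 2+4+2 = 8.
Pick's theorem gives I = A − B/2 + 1 = 4 − 8/2 + 1 = 1, so the closed region contains I + B = 1 + 8 = 9 lattice points.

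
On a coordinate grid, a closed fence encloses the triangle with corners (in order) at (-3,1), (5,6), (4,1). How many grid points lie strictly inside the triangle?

Using the shoelace formula, 2A = |[(-3)·6 − 5·1] + [5·1 − 4·6] + [4·1 − (-3)·1]| = 35, so the area is 35/2.
Summing gcd(|Δx|,|Δy|) over the edges gives the boundary count: gcd(8,5) + gcd(1,5) + gcd(7,0) = 1+1+7 = 9.
Pick's theorem gives I = A − B/2 + 1 = 35/2 − 9/2 + 1 = 14.

14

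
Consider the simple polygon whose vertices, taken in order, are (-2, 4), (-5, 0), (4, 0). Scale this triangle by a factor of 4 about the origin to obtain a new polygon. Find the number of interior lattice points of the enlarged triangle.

265

Using the shoelace formula, 2A = |[(-2)·0 − (-5)·4] + [(-5)·0 − 4·0] + [4·4 − (-2)·0]| = 36, so the area is 18.
The number of boundary lattice points is Σ gcd(|Δx|,|Δy|) = gcd(3,4) + gcd(9,0) + gcd(6,4) = 1+9+2 = 12.
Scaling by 4 multiplies the area by 4² = 16 (so the new area is 288) and multiplies the boundary lattice-point count by 4, giving 48.
By Pick's theorem, the interior count of the dilated polygon is 288 − 48/2 + 1 = 265.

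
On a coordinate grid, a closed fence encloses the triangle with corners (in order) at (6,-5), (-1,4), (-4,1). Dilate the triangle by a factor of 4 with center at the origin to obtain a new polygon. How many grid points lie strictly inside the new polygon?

373

By the shoelace formula, twice the signed area is |(6·4 − (-1)·(-5)) + ((-1)·1 − (-4)·4) + ((-4)·(-5) − 6·1)| = 48, so the area is 24.
Along each edge there are gcd(|Δx|,|Δy|)+1 lattice points, so counting each shared vertex once the boundary has gcd(7,9) + gcd(3,3) + gcd(10,6) = 1+3+2 = 6.
Scaling by 4 multiplies the area by 4² = 16 (so the new area is 384) and multiplies the boundary lattice-point count by 4, giving 24.
By Pick's theorem, the interior count of the dilated polygon is 384 − 24/2 + 1 = 373.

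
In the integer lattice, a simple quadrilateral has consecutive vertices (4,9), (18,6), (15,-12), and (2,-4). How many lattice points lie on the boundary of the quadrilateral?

6

Summing gcd(|Δx|,|Δy|) over the edges gives the boundary count: gcd(14,3) + gcd(3,18) + gcd(13,8) + gcd(2,13) = 1+3+1+1 = 6.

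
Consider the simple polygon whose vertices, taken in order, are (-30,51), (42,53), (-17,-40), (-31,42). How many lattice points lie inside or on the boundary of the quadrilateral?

The shoelace formula gives twice the area as |[(-30)·53 − 42·51] + [42·(-40) − (-17)·53] + [(-17)·42 − (-31)·(-40)] + [(-31)·51 − (-30)·42]| = 6786, so the area is 3393.
Summing gcd(|Δx|,|Δy|) over the edges gives the boundary count: gcd(72,2) + gcd(59,93) + gcd(14,82) + gcd(1,9) = 2+1+2+1 = 6.
Pick's theorem gives I = A − B/2 + 1 = 3393 − 6/2 + 1 = 3391, so the closed region contains I + B = 3391 + 6 = 3397 lattice points.

3397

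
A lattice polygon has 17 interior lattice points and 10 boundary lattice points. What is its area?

21

Pick's theorem states A = I + B/2 − 1, so A = 17 + 10/2 − 1 = 21.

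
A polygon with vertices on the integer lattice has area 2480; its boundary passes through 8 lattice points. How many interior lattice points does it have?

From Pick's theorem, I = A − B/2 + 1 = 2480 − 8/2 + 1 = 2477.

2477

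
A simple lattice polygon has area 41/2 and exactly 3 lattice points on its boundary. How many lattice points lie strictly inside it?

Pick's theorem A = I + B/2 − 1 rearranges to I = A − B/2 + 1 = 41/2 − 3/2 + 1 = 20.

20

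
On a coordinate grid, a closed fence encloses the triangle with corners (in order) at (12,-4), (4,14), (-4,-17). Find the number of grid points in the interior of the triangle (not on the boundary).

195

By the shoelace formula, twice the signed area is |(12·14 − 4·(-4)) + (4·(-17) − (-4)·14) + ((-4)·(-4) − 12·(-17))| = 392, so the area is 196.
Along each edge there are gcd(|Δx|,|Δy|)+1 lattice points, so counting each shared vertex once the boundary has gcd(8,18) + gcd(8,31) + gcd(16,13) = 2+1+1 = 4.
Pick's theorem gives I = A − B/2 + 1 = 196 − 4/2 + 1 = 195.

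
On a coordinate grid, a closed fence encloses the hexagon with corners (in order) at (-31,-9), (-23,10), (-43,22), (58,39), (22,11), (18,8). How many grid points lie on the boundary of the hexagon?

The number of boundary lattice points is Σ gcd(|Δx|,|Δy|) = gcd(8,19) + gcd(20,12) + gcd(101,17) + gcd(36,28) + gcd(4,3) + gcd(49,17) = 1+4+1+4+1+1 = 12.

12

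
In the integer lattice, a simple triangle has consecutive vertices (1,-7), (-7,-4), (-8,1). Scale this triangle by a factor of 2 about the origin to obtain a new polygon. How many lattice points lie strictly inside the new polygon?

72

Using the shoelace formula, 2A = |[1·(-4) − (-7)·(-7)] + [(-7)·1 − (-8)·(-4)] + [(-8)·(-7) − 1·1]| = 37, so the area is 37/2.
Summing gcd(|Δx|,|Δy|) over the edges gives the boundary count: gcd(8,3) + gcd(1,5) + gcd(9,8) = 1+1+1 = 3.
Scaling by 2 multiplies the area by 2² = 4 (so the new area is 74) and multiplies the boundary lattice-point count by 2, giving 6.
By Pick's theorem, the interior count of the dilated polygon is 74 − 6/2 + 1 = 72.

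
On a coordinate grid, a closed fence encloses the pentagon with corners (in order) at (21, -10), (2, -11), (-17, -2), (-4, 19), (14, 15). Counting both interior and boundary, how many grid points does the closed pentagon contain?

761

By the shoelace formula, twice the signed area is |(21·(-11) − 2·(-10)) + (2·(-2) − (-17)·(-11)) + ((-17)·19 − (-4)·(-2)) + ((-4)·15 − 14·19) + (14·(-10) − 21·15)| = 1514, so the area is 757.
The number of boundary lattice points is Σ gcd(|Δx|,|Δy|) = gcd(19,1) + gcd(19,9) + gcd(13,21) + gcd(18,4) + gcd(7,25) = 1+1+1+2+1 = 6.
Pick's theorem gives I = A − B/2 + 1 = 757 − 6/2 + 1 = 755, so the closed region contains I + B = 755 + 6 = 761 lattice points.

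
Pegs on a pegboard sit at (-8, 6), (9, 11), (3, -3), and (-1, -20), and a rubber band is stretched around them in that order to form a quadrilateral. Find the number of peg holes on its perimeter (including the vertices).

5

Summing gcd(|Δx|,|Δy|) over the edges gives the boundary count: gcd(17,5) + gcd(6,14) + gcd(4,17) + gcd(7,26) = 1+2+1+1 = 5.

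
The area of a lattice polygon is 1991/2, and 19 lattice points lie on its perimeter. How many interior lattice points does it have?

From Pick's theorem, I = A − B/2 + 1 = 1991/2 − 19/2 + 1 = 987.

987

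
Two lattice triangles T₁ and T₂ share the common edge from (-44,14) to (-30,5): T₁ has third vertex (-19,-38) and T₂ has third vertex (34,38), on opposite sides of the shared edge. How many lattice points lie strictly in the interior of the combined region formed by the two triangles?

767

The union is the simple quadrilateral with vertices (-44,14), (-19,-38), (-30,5), (34,38) in order.
By the shoelace formula, twice the signed area is |[(-44)·(-38) − (-19)·14] + [(-19)·5 − (-30)·(-38)] + [(-30)·38 − 34·5] + [34·14 − (-44)·38]| = 1541, so the area is 770.5.
The number of boundary lattice points is Σ gcd(|Δx|,|Δy|) = gcd(25,52) + gcd(11,43) + gcd(64,33) + gcd(78,24) = 1+1+1+6 = 9.
By Pick's theorem I = A − B/2 + 1 = 770.5 − 9/2 + 1 = 767.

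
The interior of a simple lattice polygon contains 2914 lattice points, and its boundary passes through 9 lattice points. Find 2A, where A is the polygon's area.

Pick's theorem states A = I + B/2 − 1, so A = 2914 + 9/2 − 1 = 5835/2.
Hence 2A = 5835.

5835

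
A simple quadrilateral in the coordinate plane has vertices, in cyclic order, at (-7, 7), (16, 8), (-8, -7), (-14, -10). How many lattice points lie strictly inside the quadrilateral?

The shoelace formula gives twice the area as |((-7)·8 − 16·7) + (16·(-7) − (-8)·8) + ((-8)·(-10) − (-14)·(-7)) + ((-14)·7 − (-7)·(-10))| = 402, so the area is 201.
Along each edge there are gcd(|Δx|,|Δy|)+1 lattice points, so counting each shared vertex once the boundary has gcd(23,1) + gcd(24,15) + gcd(6,3) + gcd(7,17) = 1+3+3+1 = 8.
Pick's theorem gives I = A − B/2 + 1 = 201 − 8/2 + 1 = 198.

198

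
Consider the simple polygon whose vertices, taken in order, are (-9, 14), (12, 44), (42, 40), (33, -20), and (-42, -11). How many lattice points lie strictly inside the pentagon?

2986

Using the shoelace formula, 2A = |((-9)·44 − 12·14) + (12·40 − 42·44) + (42·(-20) − 33·40) + (33·(-11) − (-42)·(-20)) + ((-42)·14 − (-9)·(-11))| = 5982, so the area is 2991.
Along each edge there are gcd(|Δx|,|Δy|)+1 lattice points, so counting each shared vertex once the boundary has gcd(21,30) + gcd(30,4) + gcd(9,60) + gcd(75,9) + gcd(33,25) = 3+2+3+3+1 = 12.
By Pick's theorem A = I + B/2 − 1, so I = 2991 − 12/2 + 1 = 2986.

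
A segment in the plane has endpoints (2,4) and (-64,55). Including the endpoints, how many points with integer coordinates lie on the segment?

4

The number of lattice points on a segment between lattice points is gcd(|Δx|,|Δy|) + 1 = gcd(66,51) + 1 = 3 + 1 = 4.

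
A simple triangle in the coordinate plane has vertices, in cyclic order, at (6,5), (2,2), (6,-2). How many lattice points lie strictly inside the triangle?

9

Using the shoelace formula, 2A = |[6·2 − 2·5] + [2·(-2) − 6·2] + [6·5 − 6·(-2)]| = 28, so the area is 14.
Along each edge there are gcd(|Δx|,|Δy|)+1 lattice points, so counting each shared vertex once the boundary has gcd(4,3) + gcd(4,4) + gcd(0,7) = 1+4+7 = 12.
Pick's theorem gives I = A − B/2 + 1 = 14 − 12/2 + 1 = 9.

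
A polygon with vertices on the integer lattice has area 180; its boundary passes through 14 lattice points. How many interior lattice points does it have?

174

From Pick's theorem, I = A − B/2 + 1 = 180 − 14/2 + 1 = 174.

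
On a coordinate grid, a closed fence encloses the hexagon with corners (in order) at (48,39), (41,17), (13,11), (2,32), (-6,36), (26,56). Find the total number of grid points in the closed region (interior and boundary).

1428

By the shoelace formula, twice the signed area is |[48·17 − 41·39] + [41·11 − 13·17] + [13·32 − 2·11] + [2·36 − (-6)·32] + [(-6)·56 − 26·36] + [26·39 − 48·56]| = 2841, so the area is 2841/2.
The number of boundary lattice points is Σ gcd(|Δx|,|Δy|) = gcd(7,22) + gcd(28,6) + gcd(11,21) + gcd(8,4) + gcd(32,20) + gcd(22,17) = 1+2+1+4+4+1 = 13.
Pick's theorem gives I = A − B/2 + 1 = 2841/2 − 13/2 + 1 = 1415, so the closed region contains I + B = 1415 + 13 = 1428 lattice points.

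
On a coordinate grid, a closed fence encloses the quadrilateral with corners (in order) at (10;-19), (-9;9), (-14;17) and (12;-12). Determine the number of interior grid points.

Using the shoelace formula, 2A = |[10·9 − (-9)·(-19)] + [(-9)·17 − (-14)·9] + [(-14)·(-12) − 12·17] + [12·(-19) − 10·(-12)]| = 252, so the area is 126.
The number of boundary lattice points is Σ gcd(|Δx|,|Δy|) = gcd(19,28) + gcd(5,8) + gcd(26,29) + gcd(2,7) = 1+1+1+1 = 4.
By Pick's theorem A = I + B/2 − 1, so I = 126 − 4/2 + 1 = 125.

125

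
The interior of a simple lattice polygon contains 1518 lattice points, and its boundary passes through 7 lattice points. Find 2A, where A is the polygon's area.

By Pick's theorem, A = I + B/2 − 1 = 1518 + 7/2 − 1 = 3041/2.
Hence 2A = 3041.

3041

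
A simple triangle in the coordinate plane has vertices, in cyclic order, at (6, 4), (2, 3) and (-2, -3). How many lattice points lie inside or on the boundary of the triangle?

The shoelace formula gives twice the area as |(6·3 − 2·4) + (2·(-3) − (-2)·3) + ((-2)·4 − 6·(-3))| = 20, so the area is 10.
Along each edge there are gcd(|Δx|,|Δy|)+1 lattice points, so counting each shared vertex once the boundary has gcd(4,1) + gcd(4,6) + gcd(8,7) = 1+2+1 = 4.
Pick's theorem gives I = A − B/2 + 1 = 10 − 4/2 + 1 = 9, so the closed region contains I + B = 9 + 4 = 13 lattice points.

13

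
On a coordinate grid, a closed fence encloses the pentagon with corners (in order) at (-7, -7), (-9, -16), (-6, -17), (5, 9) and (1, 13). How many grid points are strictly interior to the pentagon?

Using the shoelace formula, 2A = |((-7)·(-16) − (-9)·(-7)) + ((-9)·(-17) − (-6)·(-16)) + ((-6)·9 − 5·(-17)) + (5·13 − 1·9) + (1·(-7) − (-7)·13)| = 277, so the area is 277/2.
Along each edge there are gcd(|Δx|,|Δy|)+1 lattice points, so counting each shared vertex once the boundary has gcd(2,9) + gcd(3,1) + gcd(11,26) + gcd(4,4) + gcd(8,20) = 1+1+1+4+4 = 11.
Pick's theorem gives I = A − B/2 + 1 = 277/2 − 11/2 + 1 = 134.

134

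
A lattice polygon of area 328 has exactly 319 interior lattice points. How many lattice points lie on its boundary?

Pick's theorem gives A = I + B/2 − 1, so B = 2(A − I + 1) = 2(328 − 319 + 1) = 20.

20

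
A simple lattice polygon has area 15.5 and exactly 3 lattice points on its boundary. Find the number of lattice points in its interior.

Pick's theorem A = I + B/2 − 1 rearranges to I = A − B/2 + 1 = 15.5 − 3/2 + 1 = 15.

15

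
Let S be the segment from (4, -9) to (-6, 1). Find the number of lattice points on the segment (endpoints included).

11

The number of lattice points on a segment between lattice points is gcd(|Δx|,|Δy|) + 1 = gcd(10,10) + 1 = 10 + 1 = 11.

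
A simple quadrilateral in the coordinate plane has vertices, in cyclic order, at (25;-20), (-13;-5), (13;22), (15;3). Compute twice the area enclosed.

Using the shoelace formula, 2A = |[25·(-5) − (-13)·(-20)] + [(-13)·22 − 13·(-5)] + [13·3 − 15·22] + [15·(-20) − 25·3]| = 1272, so the area is 636.

1272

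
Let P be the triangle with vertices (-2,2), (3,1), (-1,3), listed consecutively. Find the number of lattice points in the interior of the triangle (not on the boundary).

2

Using the shoelace formula, 2A = |[(-2)·1 − 3·2] + [3·3 − (-1)·1] + [(-1)·2 − (-2)·3]| = 6, so the area is 3.
Summing gcd(|Δx|,|Δy|) over the edges gives the boundary count: gcd(5,1) + gcd(4,2) + gcd(1,1) = 1+2+1 = 4.
By Pick's theorem A = I + B/2 − 1, so I = 3 − 4/2 + 1 = 2.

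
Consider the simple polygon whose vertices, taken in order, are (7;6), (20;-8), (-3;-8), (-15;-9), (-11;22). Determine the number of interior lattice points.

538

Using the shoelace formula, 2A = |(7·(-8) − 20·6) + (20·(-8) − (-3)·(-8)) + ((-3)·(-9) − (-15)·(-8)) + ((-15)·22 − (-11)·(-9)) + ((-11)·6 − 7·22)| = 1102, so the area is 551.
Along each edge there are gcd(|Δx|,|Δy|)+1 lattice points, so counting each shared vertex once the boundary has gcd(13,14) + gcd(23,0) + gcd(12,1) + gcd(4,31) + gcd(18,16) = 1+23+1+1+2 = 28.
By Pick's theorem A = I + B/2 − 1, so I = 551 − 28/2 + 1 = 538.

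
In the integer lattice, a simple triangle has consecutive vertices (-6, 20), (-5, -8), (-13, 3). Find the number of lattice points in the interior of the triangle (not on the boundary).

By the shoelace formula, twice the signed area is |[(-6)·(-8) − (-5)·20] + [(-5)·3 − (-13)·(-8)] + [(-13)·20 − (-6)·3]| = 213, so the area is 213/2.
Along each edge there are gcd(|Δx|,|Δy|)+1 lattice points, so counting each shared vertex once the boundary has gcd(1,28) + gcd(8,11) + gcd(7,17) = 1+1+1 = 3.
Pick's theorem gives I = A − B/2 + 1 = 213/2 − 3/2 + 1 = 106.

106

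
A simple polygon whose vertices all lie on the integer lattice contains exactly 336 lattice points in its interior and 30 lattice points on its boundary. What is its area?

350

Pick's theorem states A = I + B/2 − 1, so A = 336 + 30/2 − 1 = 350.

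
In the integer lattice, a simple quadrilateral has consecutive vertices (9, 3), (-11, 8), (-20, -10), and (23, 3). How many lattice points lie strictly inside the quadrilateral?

By the shoelace formula, twice the signed area is |[9·8 − (-11)·3] + [(-11)·(-10) − (-20)·8] + [(-20)·3 − 23·(-10)] + [23·3 − 9·3]| = 587, so the area is 587/2.
Along each edge there are gcd(|Δx|,|Δy|)+1 lattice points, so counting each shared vertex once the boundary has gcd(20,5) + gcd(9,18) + gcd(43,13) + gcd(14,0) = 5+9+1+14 = 29.
Pick's theorem gives I = A − B/2 + 1 = 587/2 − 29/2 + 1 = 280.

280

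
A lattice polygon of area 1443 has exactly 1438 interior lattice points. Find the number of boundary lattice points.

12

Pick's theorem gives A = I + B/2 − 1, so B = 2(A − I + 1) = 2(1443 − 1438 + 1) = 12.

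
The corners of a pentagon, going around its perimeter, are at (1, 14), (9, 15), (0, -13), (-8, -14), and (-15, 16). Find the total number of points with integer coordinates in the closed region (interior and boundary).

By the shoelace formula, twice the signed area is |(1·15 − 9·14) + (9·(-13) − 0·15) + (0·(-14) − (-8)·(-13)) + ((-8)·16 − (-15)·(-14)) + ((-15)·14 − 1·16)| = 896, so the area is 448.
Summing gcd(|Δx|,|Δy|) over the edges gives the boundary count: gcd(8,1) + gcd(9,28) + gcd(8,1) + gcd(7,30) + gcd(16,2) = 1+1+1+1+2 = 6.
Pick's theorem gives I = A − B/2 + 1 = 448 − 6/2 + 1 = 446, so the closed region contains I + B = 446 + 6 = 452 lattice points.

452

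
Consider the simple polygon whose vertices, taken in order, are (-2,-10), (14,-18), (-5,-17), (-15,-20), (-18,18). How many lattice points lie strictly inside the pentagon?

354

By the shoelace formula, twice the signed area is |((-2)·(-18) − 14·(-10)) + (14·(-17) − (-5)·(-18)) + ((-5)·(-20) − (-15)·(-17)) + ((-15)·18 − (-18)·(-20)) + ((-18)·(-10) − (-2)·18)| = 721, so the area is 360.5.
Summing gcd(|Δx|,|Δy|) over the edges gives the boundary count: gcd(16,8) + gcd(19,1) + gcd(10,3) + gcd(3,38) + gcd(16,28) = 8+1+1+1+4 = 15.
By Pick's theorem A = I + B/2 − 1, so I = 360.5 − 15/2 + 1 = 354.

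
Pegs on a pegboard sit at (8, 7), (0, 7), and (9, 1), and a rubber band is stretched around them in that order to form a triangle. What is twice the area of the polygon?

48

The shoelace formula gives twice the area as |[8·7 − 0·7] + [0·1 − 9·7] + [9·7 − 8·1]| = 48, so the area is 24.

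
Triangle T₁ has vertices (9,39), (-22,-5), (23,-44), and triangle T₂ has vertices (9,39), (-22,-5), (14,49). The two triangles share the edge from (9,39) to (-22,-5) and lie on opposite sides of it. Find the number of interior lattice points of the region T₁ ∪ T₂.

1627

The union is the simple quadrilateral with vertices (9,39), (23,-44), (-22,-5), (14,49) in order.
Using the shoelace formula, 2A = |(9·(-44) − 23·39) + (23·(-5) − (-22)·(-44)) + ((-22)·49 − 14·(-5)) + (14·39 − 9·49)| = 3279, so the area is 3279/2.
Summing gcd(|Δx|,|Δy|) over the edges gives the boundary count: gcd(14,83) + gcd(45,39) + gcd(36,54) + gcd(5,10) = 1+3+18+5 = 27.
By Pick's theorem I = A − B/2 + 1 = 3279/2 − 27/2 + 1 = 1627.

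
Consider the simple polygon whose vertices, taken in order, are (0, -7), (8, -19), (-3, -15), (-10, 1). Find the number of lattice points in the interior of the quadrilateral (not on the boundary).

99

By the shoelace formula, twice the signed area is |[0·(-19) − 8·(-7)] + [8·(-15) − (-3)·(-19)] + [(-3)·1 − (-10)·(-15)] + [(-10)·(-7) − 0·1]| = 204, so the area is 102.
Along each edge there are gcd(|Δx|,|Δy|)+1 lattice points, so counting each shared vertex once the boundary has gcd(8,12) + gcd(11,4) + gcd(7,16) + gcd(10,8) = 4+1+1+2 = 8.
Pick's theorem gives I = A − B/2 + 1 = 102 − 8/2 + 1 = 99.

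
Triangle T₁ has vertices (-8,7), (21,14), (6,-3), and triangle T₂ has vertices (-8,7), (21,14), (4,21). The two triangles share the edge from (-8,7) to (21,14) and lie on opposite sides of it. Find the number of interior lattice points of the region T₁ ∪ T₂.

353

The union is the simple quadrilateral with vertices (-8,7), (6,-3), (21,14), (4,21) in order.
By the shoelace formula, twice the signed area is |[(-8)·(-3) − 6·7] + [6·14 − 21·(-3)] + [21·21 − 4·14] + [4·7 − (-8)·21]| = 710, so the area is 355.
Summing gcd(|Δx|,|Δy|) over the edges gives the boundary count: gcd(14,10) + gcd(15,17) + gcd(17,7) + gcd(12,14) = 2+1+1+2 = 6.
By Pick's theorem I = A − B/2 + 1 = 355 − 6/2 + 1 = 353.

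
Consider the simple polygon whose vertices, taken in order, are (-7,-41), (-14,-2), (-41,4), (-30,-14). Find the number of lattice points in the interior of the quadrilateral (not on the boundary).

562

By the shoelace formula, twice the signed area is |[(-7)·(-2) − (-14)·(-41)] + [(-14)·4 − (-41)·(-2)] + [(-41)·(-14) − (-30)·4] + [(-30)·(-41) − (-7)·(-14)]| = 1128, so the area is 564.
Summing gcd(|Δx|,|Δy|) over the edges gives the boundary count: gcd(7,39) + gcd(27,6) + gcd(11,18) + gcd(23,27) = 1+3+1+1 = 6.
Pick's theorem gives I = A − B/2 + 1 = 564 − 6/2 + 1 = 562.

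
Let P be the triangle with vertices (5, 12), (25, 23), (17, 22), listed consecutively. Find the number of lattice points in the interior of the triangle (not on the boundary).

33

By the shoelace formula, twice the signed area is |[5·23 − 25·12] + [25·22 − 17·23] + [17·12 − 5·22]| = 68, so the area is 34.
Summing gcd(|Δx|,|Δy|) over the edges gives the boundary count: gcd(20,11) + gcd(8,1) + gcd(12,10) = 1+1+2 = 4.
By Pick's theorem A = I + B/2 − 1, so I = 34 − 4/2 + 1 = 33.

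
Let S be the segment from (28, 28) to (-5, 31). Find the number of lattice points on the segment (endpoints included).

The number of lattice points on a segment between lattice points is gcd(|Δx|,|Δy|) + 1 = gcd(33,3) + 1 = 3 + 1 = 4.

4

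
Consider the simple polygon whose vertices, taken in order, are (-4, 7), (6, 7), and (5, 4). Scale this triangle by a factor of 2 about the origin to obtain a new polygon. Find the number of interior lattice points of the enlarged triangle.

Using the shoelace formula, 2A = |[(-4)·7 − 6·7] + [6·4 − 5·7] + [5·7 − (-4)·4]| = 30, so the area is 15.
Along each edge there are gcd(|Δx|,|Δy|)+1 lattice points, so counting each shared vertex once the boundary has gcd(10,0) + gcd(1,3) + gcd(9,3) = 10+1+3 = 14.
Scaling by 2 multiplies the area by 2² = 4 (so the new area is 60) and multiplies the boundary lattice-point count by 2, giving 28.
By Pick's theorem, the interior count of the dilated polygon is 60 − 28/2 + 1 = 47.

47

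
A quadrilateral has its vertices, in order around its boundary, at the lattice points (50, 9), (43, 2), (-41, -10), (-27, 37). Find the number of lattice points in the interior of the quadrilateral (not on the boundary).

By the shoelace formula, twice the signed area is |[50·2 − 43·9] + [43·(-10) − (-41)·2] + [(-41)·37 − (-27)·(-10)] + [(-27)·9 − 50·37]| = 4515, so the area is 4515/2.
The number of boundary lattice points is Σ gcd(|Δx|,|Δy|) = gcd(7,7) + gcd(84,12) + gcd(14,47) + gcd(77,28) = 7+12+1+7 = 27.
By Pick's theorem A = I + B/2 − 1, so I = 4515/2 − 27/2 + 1 = 2245.

2245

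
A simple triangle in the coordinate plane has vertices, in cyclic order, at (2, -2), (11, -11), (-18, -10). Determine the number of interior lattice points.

120

Using the shoelace formula, 2A = |(2·(-11) − 11·(-2)) + (11·(-10) − (-18)·(-11)) + ((-18)·(-2) − 2·(-10))| = 252, so the area is 126.
The number of boundary lattice points is Σ gcd(|Δx|,|Δy|) = gcd(9,9) + gcd(29,1) + gcd(20,8) = 9+1+4 = 14.
Pick's theorem gives I = A − B/2 + 1 = 126 − 14/2 + 1 = 120.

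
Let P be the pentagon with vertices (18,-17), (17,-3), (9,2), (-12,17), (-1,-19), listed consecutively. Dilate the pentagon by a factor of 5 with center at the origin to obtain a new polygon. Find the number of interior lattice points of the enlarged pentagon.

13446

Using the shoelace formula, 2A = |(18·(-3) − 17·(-17)) + (17·2 − 9·(-3)) + (9·17 − (-12)·2) + ((-12)·(-19) − (-1)·17) + ((-1)·(-17) − 18·(-19))| = 1077, so the area is 538.5.
Along each edge there are gcd(|Δx|,|Δy|)+1 lattice points, so counting each shared vertex once the boundary has gcd(1,14) + gcd(8,5) + gcd(21,15) + gcd(11,36) + gcd(19,2) = 1+1+3+1+1 = 7.
Scaling by 5 multiplies the area by 5² = 25 (so the new area is 26925/2) and multiplies the boundary lattice-point count by 5, giving 35.
By Pick's theorem, the interior count of the dilated polygon is 26925/2 − 35/2 + 1 = 13446.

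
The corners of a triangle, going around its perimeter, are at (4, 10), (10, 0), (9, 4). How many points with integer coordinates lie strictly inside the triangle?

The shoelace formula gives twice the area as |[4·0 − 10·10] + [10·4 − 9·0] + [9·10 − 4·4]| = 14, so the area is 7.
The number of boundary lattice points is Σ gcd(|Δx|,|Δy|) = gcd(6,10) + gcd(1,4) + gcd(5,6) = 2+1+1 = 4.
Pick's theorem gives I = A − B/2 + 1 = 7 − 4/2 + 1 = 6.

6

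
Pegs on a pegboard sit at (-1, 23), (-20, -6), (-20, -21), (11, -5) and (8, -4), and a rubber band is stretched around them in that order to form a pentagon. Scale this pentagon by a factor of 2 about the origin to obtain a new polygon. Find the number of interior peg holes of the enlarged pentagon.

2520

Using the shoelace formula, 2A = |[(-1)·(-6) − (-20)·23] + [(-20)·(-21) − (-20)·(-6)] + [(-20)·(-5) − 11·(-21)] + [11·(-4) − 8·(-5)] + [8·23 − (-1)·(-4)]| = 1273, so the area is 1273/2.
The number of boundary lattice points is Σ gcd(|Δx|,|Δy|) = gcd(19,29) + gcd(0,15) + gcd(31,16) + gcd(3,1) + gcd(9,27) = 1+15+1+1+9 = 27.
Scaling by 2 multiplies the area by 2² = 4 (so the new area is 2546) and multiplies the boundary lattice-point count by 2, giving 54.
By Pick's theorem, the interior count of the dilated polygon is 2546 − 54/2 + 1 = 2520.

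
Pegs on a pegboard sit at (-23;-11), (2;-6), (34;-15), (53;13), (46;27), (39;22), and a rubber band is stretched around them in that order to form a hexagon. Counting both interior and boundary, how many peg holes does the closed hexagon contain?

By the shoelace formula, twice the signed area is |((-23)·(-6) − 2·(-11)) + (2·(-15) − 34·(-6)) + (34·13 − 53·(-15)) + (53·27 − 46·13) + (46·22 − 39·27) + (39·(-11) − (-23)·22)| = 2440, so the area is 1220.
Along each edge there are gcd(|Δx|,|Δy|)+1 lattice points, so counting each shared vertex once the boundary has gcd(25,5) + gcd(32,9) + gcd(19,28) + gcd(7,14) + gcd(7,5) + gcd(62,33) = 5+1+1+7+1+1 = 16.
Pick's theorem gives I = A − B/2 + 1 = 1220 − 16/2 + 1 = 1213, so the closed region contains I + B = 1213 + 16 = 1229 lattice points.

1229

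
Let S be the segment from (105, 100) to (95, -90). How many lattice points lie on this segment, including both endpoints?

11

The number of lattice points on a segment between lattice points is gcd(|Δx|,|Δy|) + 1 = gcd(10,190) + 1 = 10 + 1 = 11.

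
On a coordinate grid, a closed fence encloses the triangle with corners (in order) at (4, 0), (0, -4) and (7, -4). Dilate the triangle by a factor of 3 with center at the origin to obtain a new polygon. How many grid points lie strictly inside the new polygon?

By the shoelace formula, twice the signed area is |[4·(-4) − 0·0] + [0·(-4) − 7·(-4)] + [7·0 − 4·(-4)]| = 28, so the area is 14.
The number of boundary lattice points is Σ gcd(|Δx|,|Δy|) = gcd(4,4) + gcd(7,0) + gcd(3,4) = 4+7+1 = 12.
Scaling by 3 multiplies the area by 3² = 9 (so the new area is 126) and multiplies the boundary lattice-point count by 3, giving 36.
By Pick's theorem, the interior count of the dilated polygon is 126 − 36/2 + 1 = 109.

109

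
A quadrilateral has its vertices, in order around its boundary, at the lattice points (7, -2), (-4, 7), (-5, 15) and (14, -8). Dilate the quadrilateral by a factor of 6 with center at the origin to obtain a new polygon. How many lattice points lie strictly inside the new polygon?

2257

Using the shoelace formula, 2A = |[7·7 − (-4)·(-2)] + [(-4)·15 − (-5)·7] + [(-5)·(-8) − 14·15] + [14·(-2) − 7·(-8)]| = 126, so the area is 63.
Along each edge there are gcd(|Δx|,|Δy|)+1 lattice points, so counting each shared vertex once the boundary has gcd(11,9) + gcd(1,8) + gcd(19,23) + gcd(7,6) = 1+1+1+1 = 4.
Scaling by 6 multiplies the area by 6² = 36 (so the new area is 2268) and multiplies the boundary lattice-point count by 6, giving 24.
By Pick's theorem, the interior count of the dilated polygon is 2268 − 24/2 + 1 = 2257.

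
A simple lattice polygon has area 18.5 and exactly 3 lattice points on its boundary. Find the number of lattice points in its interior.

Pick's theorem A = I + B/2 − 1 rearranges to I = A − B/2 + 1 = 18.5 − 3/2 + 1 = 18.

18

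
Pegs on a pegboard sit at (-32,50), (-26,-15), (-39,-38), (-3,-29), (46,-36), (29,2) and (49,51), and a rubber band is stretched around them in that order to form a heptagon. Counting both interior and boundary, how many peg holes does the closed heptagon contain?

5632

By the shoelace formula, twice the signed area is |((-32)·(-15) − (-26)·50) + ((-26)·(-38) − (-39)·(-15)) + ((-39)·(-29) − (-3)·(-38)) + ((-3)·(-36) − 46·(-29)) + (46·2 − 29·(-36)) + (29·51 − 49·2) + (49·50 − (-32)·51)| = 11241, so the area is 5620.5.
Summing gcd(|Δx|,|Δy|) over the edges gives the boundary count: gcd(6,65) + gcd(13,23) + gcd(36,9) + gcd(49,7) + gcd(17,38) + gcd(20,49) + gcd(81,1) = 1+1+9+7+1+1+1 = 21.
Pick's theorem gives I = A − B/2 + 1 = 5620.5 − 21/2 + 1 = 5611, so the closed region contains I + B = 5611 + 21 = 5632 lattice points.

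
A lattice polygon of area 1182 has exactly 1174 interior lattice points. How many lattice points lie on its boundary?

18

Pick's theorem gives A = I + B/2 − 1, so B = 2(A − I + 1) = 2(1182 − 1174 + 1) = 18.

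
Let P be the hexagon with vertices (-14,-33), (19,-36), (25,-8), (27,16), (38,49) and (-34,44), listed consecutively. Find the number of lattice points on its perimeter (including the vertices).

Along each edge there are gcd(|Δx|,|Δy|)+1 lattice points, so counting each shared vertex once the boundary has gcd(33,3) + gcd(6,28) + gcd(2,24) + gcd(11,33) + gcd(72,5) + gcd(20,77) = 3+2+2+11+1+1 = 20.

20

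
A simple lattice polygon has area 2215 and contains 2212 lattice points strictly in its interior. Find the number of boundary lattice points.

Pick's theorem gives A = I + B/2 − 1, so B = 2(A − I + 1) = 2(2215 − 2212 + 1) = 8.

8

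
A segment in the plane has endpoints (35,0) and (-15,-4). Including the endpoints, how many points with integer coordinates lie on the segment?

The number of lattice points on a segment between lattice points is gcd(|Δx|,|Δy|) + 1 = gcd(50,4) + 1 = 2 + 1 = 3.

3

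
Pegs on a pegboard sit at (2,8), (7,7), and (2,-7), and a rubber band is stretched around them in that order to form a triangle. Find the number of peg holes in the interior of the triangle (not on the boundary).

30

Using the shoelace formula, 2A = |(2·7 − 7·8) + (7·(-7) − 2·7) + (2·8 − 2·(-7))| = 75, so the area is 37.5.
Summing gcd(|Δx|,|Δy|) over the edges gives the boundary count: gcd(5,1) + gcd(5,14) + gcd(0,15) = 1+1+15 = 17.
By Pick's theorem A = I + B/2 − 1, so I = 37.5 − 17/2 + 1 = 30.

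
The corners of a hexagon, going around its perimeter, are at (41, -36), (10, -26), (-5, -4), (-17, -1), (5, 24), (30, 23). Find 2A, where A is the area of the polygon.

3970

Using the shoelace formula, 2A = |[41·(-26) − 10·(-36)] + [10·(-4) − (-5)·(-26)] + [(-5)·(-1) − (-17)·(-4)] + [(-17)·24 − 5·(-1)] + [5·23 − 30·24] + [30·(-36) − 41·23]| = 3970, so the area is 1985.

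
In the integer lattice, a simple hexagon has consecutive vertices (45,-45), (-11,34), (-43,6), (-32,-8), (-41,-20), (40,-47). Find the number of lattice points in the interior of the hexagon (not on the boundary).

By the shoelace formula, twice the signed area is |[45·34 − (-11)·(-45)] + [(-11)·6 − (-43)·34] + [(-43)·(-8) − (-32)·6] + [(-32)·(-20) − (-41)·(-8)] + [(-41)·(-47) − 40·(-20)] + [40·(-45) − 45·(-47)]| = 6321, so the area is 3160.5.
Along each edge there are gcd(|Δx|,|Δy|)+1 lattice points, so counting each shared vertex once the boundary has gcd(56,79) + gcd(32,28) + gcd(11,14) + gcd(9,12) + gcd(81,27) + gcd(5,2) = 1+4+1+3+27+1 = 37.
By Pick's theorem A = I + B/2 − 1, so I = 3160.5 − 37/2 + 1 = 3143.

3143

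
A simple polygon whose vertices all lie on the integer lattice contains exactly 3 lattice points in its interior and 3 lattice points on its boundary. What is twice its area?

7

By Pick's theorem, A = I + B/2 − 1 = 3 + 3/2 − 1 = 7/2.
Hence 2A = 7.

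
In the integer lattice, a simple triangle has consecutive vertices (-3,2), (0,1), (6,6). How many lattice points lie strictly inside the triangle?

10

The shoelace formula gives twice the area as |((-3)·1 − 0·2) + (0·6 − 6·1) + (6·2 − (-3)·6)| = 21, so the area is 21/2.
Summing gcd(|Δx|,|Δy|) over the edges gives the boundary count: gcd(3,1) + gcd(6,5) + gcd(9,4) = 1+1+1 = 3.
By Pick's theorem A = I + B/2 − 1, so I = 21/2 − 3/2 + 1 = 10.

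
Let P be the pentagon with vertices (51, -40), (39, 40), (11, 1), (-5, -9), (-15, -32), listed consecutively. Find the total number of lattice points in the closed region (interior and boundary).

2687

The shoelace formula gives twice the area as |(51·40 − 39·(-40)) + (39·1 − 11·40) + (11·(-9) − (-5)·1) + ((-5)·(-32) − (-15)·(-9)) + ((-15)·(-40) − 51·(-32))| = 5362, so the area is 2681.
Summing gcd(|Δx|,|Δy|) over the edges gives the boundary count: gcd(12,80) + gcd(28,39) + gcd(16,10) + gcd(10,23) + gcd(66,8) = 4+1+2+1+2 = 10.
Pick's theorem gives I = A − B/2 + 1 = 2681 − 10/2 + 1 = 2677, so the closed region contains I + B = 2677 + 10 = 2687 lattice points.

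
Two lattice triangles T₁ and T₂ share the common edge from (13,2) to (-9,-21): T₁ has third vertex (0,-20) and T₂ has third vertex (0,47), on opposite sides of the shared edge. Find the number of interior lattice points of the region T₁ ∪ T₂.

The union is the simple quadrilateral with vertices (13,2), (0,-20), (-9,-21), (0,47) in order.
Using the shoelace formula, 2A = |[13·(-20) − 0·2] + [0·(-21) − (-9)·(-20)] + [(-9)·47 − 0·(-21)] + [0·2 − 13·47]| = 1474, so the area is 737.
Along each edge there are gcd(|Δx|,|Δy|)+1 lattice points, so counting each shared vertex once the boundary has gcd(13,22) + gcd(9,1) + gcd(9,68) + gcd(13,45) = 1+1+1+1 = 4.
By Pick's theorem I = A − B/2 + 1 = 737 − 4/2 + 1 = 736.

736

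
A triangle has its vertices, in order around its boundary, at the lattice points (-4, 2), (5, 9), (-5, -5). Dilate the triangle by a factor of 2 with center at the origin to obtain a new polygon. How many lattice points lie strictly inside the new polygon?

109

The shoelace formula gives twice the area as |((-4)·9 − 5·2) + (5·(-5) − (-5)·9) + ((-5)·2 − (-4)·(-5))| = 56, so the area is 28.
The number of boundary lattice points is Σ gcd(|Δx|,|Δy|) = gcd(9,7) + gcd(10,14) + gcd(1,7) = 1+2+1 = 4.
Scaling by 2 multiplies the area by 2² = 4 (so the new area is 112) and multiplies the boundary lattice-point count by 2, giving 8.
By Pick's theorem, the interior count of the dilated polygon is 112 − 8/2 + 1 = 109.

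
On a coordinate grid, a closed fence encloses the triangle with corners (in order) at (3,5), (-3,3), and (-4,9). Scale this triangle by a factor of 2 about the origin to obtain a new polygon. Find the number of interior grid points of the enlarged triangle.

The shoelace formula gives twice the area as |(3·3 − (-3)·5) + ((-3)·9 − (-4)·3) + ((-4)·5 − 3·9)| = 38, so the area is 19.
Summing gcd(|Δx|,|Δy|) over the edges gives the boundary count: gcd(6,2) + gcd(1,6) + gcd(7,4) = 2+1+1 = 4.
Scaling by 2 multiplies the area by 2² = 4 (so the new area is 76) and multiplies the boundary lattice-point count by 2, giving 8.
By Pick's theorem, the interior count of the dilated polygon is 76 − 8/2 + 1 = 73.

73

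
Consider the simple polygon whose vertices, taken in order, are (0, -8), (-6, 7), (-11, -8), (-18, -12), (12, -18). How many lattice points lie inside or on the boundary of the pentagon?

The shoelace formula gives twice the area as |(0·7 − (-6)·(-8)) + ((-6)·(-8) − (-11)·7) + ((-11)·(-12) − (-18)·(-8)) + ((-18)·(-18) − 12·(-12)) + (12·(-8) − 0·(-18))| = 437, so the area is 218.5.
The number of boundary lattice points is Σ gcd(|Δx|,|Δy|) = gcd(6,15) + gcd(5,15) + gcd(7,4) + gcd(30,6) + gcd(12,10) = 3+5+1+6+2 = 17.
Pick's theorem gives I = A − B/2 + 1 = 218.5 − 17/2 + 1 = 211, so the closed region contains I + B = 211 + 17 = 228 lattice points.

228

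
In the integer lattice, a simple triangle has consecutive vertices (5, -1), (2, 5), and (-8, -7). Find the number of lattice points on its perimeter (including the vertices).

Summing gcd(|Δx|,|Δy|) over the edges gives the boundary count: gcd(3,6) + gcd(10,12) + gcd(13,6) = 3+2+1 = 6.

6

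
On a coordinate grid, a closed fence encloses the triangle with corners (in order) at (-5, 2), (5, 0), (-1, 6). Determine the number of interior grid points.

Using the shoelace formula, 2A = |((-5)·0 − 5·2) + (5·6 − (-1)·0) + ((-1)·2 − (-5)·6)| = 48, so the area is 24.
The number of boundary lattice points is Σ gcd(|Δx|,|Δy|) = gcd(10,2) + gcd(6,6) + gcd(4,4) = 2+6+4 = 12.
Pick's theorem gives I = A − B/2 + 1 = 24 − 12/2 + 1 = 19.

19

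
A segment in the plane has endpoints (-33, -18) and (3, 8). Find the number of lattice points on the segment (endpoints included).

3

The number of lattice points on a segment between lattice points is gcd(|Δx|,|Δy|) + 1 = gcd(36,26) + 1 = 2 + 1 = 3.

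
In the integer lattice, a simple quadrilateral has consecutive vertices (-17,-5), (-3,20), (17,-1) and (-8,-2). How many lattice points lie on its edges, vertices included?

6

Along each edge there are gcd(|Δx|,|Δy|)+1 lattice points, so counting each shared vertex once the boundary has gcd(14,25) + gcd(20,21) + gcd(25,1) + gcd(9,3) = 1+1+1+3 = 6.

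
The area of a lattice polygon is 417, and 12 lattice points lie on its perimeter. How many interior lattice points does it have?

Pick's theorem A = I + B/2 − 1 rearranges to I = A − B/2 + 1 = 417 − 12/2 + 1 = 412.

412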